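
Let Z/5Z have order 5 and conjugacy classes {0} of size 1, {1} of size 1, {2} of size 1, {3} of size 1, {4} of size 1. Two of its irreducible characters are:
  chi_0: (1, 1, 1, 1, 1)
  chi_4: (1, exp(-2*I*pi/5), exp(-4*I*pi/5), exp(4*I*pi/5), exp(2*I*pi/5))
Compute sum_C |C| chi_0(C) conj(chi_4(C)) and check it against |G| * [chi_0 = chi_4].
Sum = 0; so <chi_0, chi_4> = 0 (distinct irreducibles are orthogonal).

Justification: Compute term by term over conjugacy classes (|C| * chi_0(C) * conj(chi_4(C))):
  1*(1)*conj(1) + 1*(1)*conj(exp(-2*I*pi/5)) + 1*(1)*conj(exp(-4*I*pi/5)) + 1*(1)*conj(exp(4*I*pi/5)) + 1*(1)*conj(exp(2*I*pi/5))
  = (1) + (exp(2*I*pi/5)) + (exp(4*I*pi/5)) + (exp(-4*I*pi/5)) + (exp(-2*I*pi/5))
  = 0.
(Exp terms are combined using exp(i*s)*conj(exp(i*t)) = exp(i*(s-t)), and sums of them are collapsed using the identity that for every m > 1 the m distinct m-th roots of unity sum to 0, e.g. 1 + exp(2*I*pi/3) + exp(-2*I*pi/3) = 0.)
Dividing by |G| = 5 gives 0/5 = 0, matching the row-orthogonality relation <chi_0, chi_4> = [chi_0 = chi_4].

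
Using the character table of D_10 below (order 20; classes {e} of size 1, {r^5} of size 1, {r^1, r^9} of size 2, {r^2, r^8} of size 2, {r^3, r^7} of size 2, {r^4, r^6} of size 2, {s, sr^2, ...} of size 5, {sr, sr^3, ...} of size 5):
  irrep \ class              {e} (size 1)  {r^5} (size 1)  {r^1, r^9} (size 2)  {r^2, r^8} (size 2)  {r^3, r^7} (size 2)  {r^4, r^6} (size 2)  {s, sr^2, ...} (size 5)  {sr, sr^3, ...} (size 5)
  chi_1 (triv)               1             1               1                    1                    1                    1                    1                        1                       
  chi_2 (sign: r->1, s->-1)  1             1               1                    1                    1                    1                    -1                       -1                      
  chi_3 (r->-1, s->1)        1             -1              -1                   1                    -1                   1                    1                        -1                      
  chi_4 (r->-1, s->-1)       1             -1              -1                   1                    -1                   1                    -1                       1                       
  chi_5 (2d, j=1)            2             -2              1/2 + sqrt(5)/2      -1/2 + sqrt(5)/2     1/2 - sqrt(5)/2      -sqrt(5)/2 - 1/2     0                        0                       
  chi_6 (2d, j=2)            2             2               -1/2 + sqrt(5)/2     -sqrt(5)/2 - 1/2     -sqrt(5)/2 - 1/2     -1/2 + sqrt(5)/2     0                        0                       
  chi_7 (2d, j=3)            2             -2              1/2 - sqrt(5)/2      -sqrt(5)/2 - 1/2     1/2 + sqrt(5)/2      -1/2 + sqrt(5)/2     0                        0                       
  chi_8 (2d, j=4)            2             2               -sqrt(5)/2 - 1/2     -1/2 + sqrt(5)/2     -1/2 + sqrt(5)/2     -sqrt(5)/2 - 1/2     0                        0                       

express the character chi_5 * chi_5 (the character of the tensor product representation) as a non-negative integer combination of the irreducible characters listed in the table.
chi_5 tensor chi_5 = chi_1 + chi_2 + chi_6 (all other irreducibles have multiplicity 0).

Details: The character of a tensor product is the pointwise product (chi_5 * chi_5)(C) = chi_5(C) * chi_5(C):
  {e}: (2)*(2), {r^5}: (-2)*(-2), {r^1, r^9}: (1/2 + sqrt(5)/2)*(1/2 + sqrt(5)/2), {r^2, r^8}: (-1/2 + sqrt(5)/2)*(-1/2 + sqrt(5)/2), {r^3, r^7}: (1/2 - sqrt(5)/2)*(1/2 - sqrt(5)/2), {r^4, r^6}: (-sqrt(5)/2 - 1/2)*(-sqrt(5)/2 - 1/2), {s, sr^2, ...}: (0)*(0), {sr, sr^3, ...}: (0)*(0)
so (chi_5 * chi_5) takes values
  {e} -> 4, {r^5} -> 4, {r^1, r^9} -> sqrt(5)/2 + 3/2, {r^2, r^8} -> 3/2 - sqrt(5)/2, {r^3, r^7} -> 3/2 - sqrt(5)/2, {r^4, r^6} -> sqrt(5)/2 + 3/2, {s, sr^2, ...} -> 0, {sr, sr^3, ...} -> 0.
Now take the inner product of this character with each irreducible chi from the table, <chi_5*chi_5, chi> = (1/20) sum_C |C| (chi_5*chi_5)(C) conj(chi(C)):
  <chi_5*chi_5, chi_1> = (1/20)[1*(4)*conj(1) + 1*(4)*conj(1) + 2*(sqrt(5)/2 + 3/2)*conj(1) + 2*(3/2 - sqrt(5)/2)*conj(1) + 2*(3/2 - sqrt(5)/2)*conj(1) + 2*(sqrt(5)/2 + 3/2)*conj(1) + 5*(0)*conj(1) + 5*(0)*conj(1)]
      = (1/20)[(4) + (4) + (sqrt(5) + 3) + (3 - sqrt(5)) + (3 - sqrt(5)) + (sqrt(5) + 3) + (0) + (0)] = 20/20 = 1
  <chi_5*chi_5, chi_2> = (1/20)[1*(4)*conj(1) + 1*(4)*conj(1) + 2*(sqrt(5)/2 + 3/2)*conj(1) + 2*(3/2 - sqrt(5)/2)*conj(1) + 2*(3/2 - sqrt(5)/2)*conj(1) + 2*(sqrt(5)/2 + 3/2)*conj(1) + 5*(0)*conj(-1) + 5*(0)*conj(-1)]
      = (1/20)[(4) + (4) + (sqrt(5) + 3) + (3 - sqrt(5)) + (3 - sqrt(5)) + (sqrt(5) + 3) + (0) + (0)] = 20/20 = 1
  <chi_5*chi_5, chi_3> = (1/20)[1*(4)*conj(1) + 1*(4)*conj(-1) + 2*(sqrt(5)/2 + 3/2)*conj(-1) + 2*(3/2 - sqrt(5)/2)*conj(1) + 2*(3/2 - sqrt(5)/2)*conj(-1) + 2*(sqrt(5)/2 + 3/2)*conj(1) + 5*(0)*conj(1) + 5*(0)*conj(-1)]
      = (1/20)[(4) + (-4) + (-3 - sqrt(5)) + (3 - sqrt(5)) + (-3 + sqrt(5)) + (sqrt(5) + 3) + (0) + (0)] = 0/20 = 0
  <chi_5*chi_5, chi_4> = (1/20)[1*(4)*conj(1) + 1*(4)*conj(-1) + 2*(sqrt(5)/2 + 3/2)*conj(-1) + 2*(3/2 - sqrt(5)/2)*conj(1) + 2*(3/2 - sqrt(5)/2)*conj(-1) + 2*(sqrt(5)/2 + 3/2)*conj(1) + 5*(0)*conj(-1) + 5*(0)*conj(1)]
      = (1/20)[(4) + (-4) + (-3 - sqrt(5)) + (3 - sqrt(5)) + (-3 + sqrt(5)) + (sqrt(5) + 3) + (0) + (0)] = 0/20 = 0
  <chi_5*chi_5, chi_5> = (1/20)[1*(4)*conj(2) + 1*(4)*conj(-2) + 2*(sqrt(5)/2 + 3/2)*conj(1/2 + sqrt(5)/2) + 2*(3/2 - sqrt(5)/2)*conj(-1/2 + sqrt(5)/2) + 2*(3/2 - sqrt(5)/2)*conj(1/2 - sqrt(5)/2) + 2*(sqrt(5)/2 + 3/2)*conj(-sqrt(5)/2 - 1/2) + 5*(0)*conj(0) + 5*(0)*conj(0)]
      = (1/20)[(8) + (-8) + (4 + 2*sqrt(5)) + (-4 + 2*sqrt(5)) + (4 - 2*sqrt(5)) + (-2*sqrt(5) - 4) + (0) + (0)] = 0/20 = 0
  <chi_5*chi_5, chi_6> = (1/20)[1*(4)*conj(2) + 1*(4)*conj(2) + 2*(sqrt(5)/2 + 3/2)*conj(-1/2 + sqrt(5)/2) + 2*(3/2 - sqrt(5)/2)*conj(-sqrt(5)/2 - 1/2) + 2*(3/2 - sqrt(5)/2)*conj(-sqrt(5)/2 - 1/2) + 2*(sqrt(5)/2 + 3/2)*conj(-1/2 + sqrt(5)/2) + 5*(0)*conj(0) + 5*(0)*conj(0)]
      = (1/20)[(8) + (8) + (1 + sqrt(5)) + (1 - sqrt(5)) + (1 - sqrt(5)) + (1 + sqrt(5)) + (0) + (0)] = 20/20 = 1
  <chi_5*chi_5, chi_7> = (1/20)[1*(4)*conj(2) + 1*(4)*conj(-2) + 2*(sqrt(5)/2 + 3/2)*conj(1/2 - sqrt(5)/2) + 2*(3/2 - sqrt(5)/2)*conj(-sqrt(5)/2 - 1/2) + 2*(3/2 - sqrt(5)/2)*conj(1/2 + sqrt(5)/2) + 2*(sqrt(5)/2 + 3/2)*conj(-1/2 + sqrt(5)/2) + 5*(0)*conj(0) + 5*(0)*conj(0)]
      = (1/20)[(8) + (-8) + (-sqrt(5) - 1) + (1 - sqrt(5)) + (-1 + sqrt(5)) + (1 + sqrt(5)) + (0) + (0)] = 0/20 = 0
  <chi_5*chi_5, chi_8> = (1/20)[1*(4)*conj(2) + 1*(4)*conj(2) + 2*(sqrt(5)/2 + 3/2)*conj(-sqrt(5)/2 - 1/2) + 2*(3/2 - sqrt(5)/2)*conj(-1/2 + sqrt(5)/2) + 2*(3/2 - sqrt(5)/2)*conj(-1/2 + sqrt(5)/2) + 2*(sqrt(5)/2 + 3/2)*conj(-sqrt(5)/2 - 1/2) + 5*(0)*conj(0) + 5*(0)*conj(0)]
      = (1/20)[(8) + (8) + (-2*sqrt(5) - 4) + (-4 + 2*sqrt(5)) + (-4 + 2*sqrt(5)) + (-2*sqrt(5) - 4) + (0) + (0)] = 0/20 = 0
Hence the multiplicities are chi_1: 1, chi_2: 1, chi_6: 1. Dimension check: dim(chi_5)*dim(chi_5) = 2*2 = 4 and sum (mult * dim) = 1*1 + 1*1 + 1*2 = 4.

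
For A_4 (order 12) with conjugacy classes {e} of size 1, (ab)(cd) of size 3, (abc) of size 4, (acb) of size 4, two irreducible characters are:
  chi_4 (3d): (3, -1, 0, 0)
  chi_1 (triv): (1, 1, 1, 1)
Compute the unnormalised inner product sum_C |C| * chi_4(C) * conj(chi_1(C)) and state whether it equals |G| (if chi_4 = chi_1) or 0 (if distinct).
Sum = 0; so <chi_4, chi_1> = 0 (distinct irreducibles are orthogonal).

Argument: Compute term by term over conjugacy classes (|C| * chi_4(C) * conj(chi_1(C))):
  1*(3)*conj(1) + 3*(-1)*conj(1) + 4*(0)*conj(1) + 4*(0)*conj(1)
  = (3) + (-3) + (0) + (0)
  = 0.
(Exp terms are combined using exp(i*s)*conj(exp(i*t)) = exp(i*(s-t)), and sums of them are collapsed using the identity that for every m > 1 the m distinct m-th roots of unity sum to 0, e.g. 1 + exp(2*I*pi/3) + exp(-2*I*pi/3) = 0.)
Dividing by |G| = 12 gives 0/12 = 0, matching the row-orthogonality relation <chi_4, chi_1> = [chi_4 = chi_1].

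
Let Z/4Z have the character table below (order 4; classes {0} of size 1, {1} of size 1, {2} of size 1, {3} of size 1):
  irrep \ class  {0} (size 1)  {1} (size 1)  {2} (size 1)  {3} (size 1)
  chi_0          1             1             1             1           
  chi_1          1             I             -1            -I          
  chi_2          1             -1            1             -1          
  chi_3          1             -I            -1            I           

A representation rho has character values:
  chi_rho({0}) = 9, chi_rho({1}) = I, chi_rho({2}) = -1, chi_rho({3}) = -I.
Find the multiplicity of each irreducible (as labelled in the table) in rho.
Multiplicities: chi_0: 2, chi_1: 3, chi_2: 2, chi_3: 2.

Use <chi_rho, chi> = (1/|G|) sum_C |C| * chi_rho(C) * conj(chi(C)) with |G| = 4 for each irreducible chi in the table:
  <chi_rho, chi_0> = (1/4)[1*(9)*conj(1) + 1*(I)*conj(1) + 1*(-1)*conj(1) + 1*(-I)*conj(1)]
      = (1/4)[(9) + (I) + (-1) + (-I)] = 8/4 = 2
  <chi_rho, chi_1> = (1/4)[1*(9)*conj(1) + 1*(I)*conj(I) + 1*(-1)*conj(-1) + 1*(-I)*conj(-I)]
      = (1/4)[(9) + (1) + (1) + (1)] = 12/4 = 3
  <chi_rho, chi_2> = (1/4)[1*(9)*conj(1) + 1*(I)*conj(-1) + 1*(-1)*conj(1) + 1*(-I)*conj(-1)]
      = (1/4)[(9) + (-I) + (-1) + (I)] = 8/4 = 2
  <chi_rho, chi_3> = (1/4)[1*(9)*conj(1) + 1*(I)*conj(-I) + 1*(-1)*conj(-1) + 1*(-I)*conj(I)]
      = (1/4)[(9) + (-1) + (1) + (-1)] = 8/4 = 2
(Exp terms are combined using exp(i*s)*conj(exp(i*t)) = exp(i*(s-t)), and sums of them are collapsed using the identity that for every m > 1 the m distinct m-th roots of unity sum to 0, e.g. 1 + exp(2*I*pi/3) + exp(-2*I*pi/3) = 0.)
Dimension check: dim(rho) = sum (mult * dim) = 2*1 + 3*1 + 2*1 + 2*1 = 9 = chi_rho(e) = 9.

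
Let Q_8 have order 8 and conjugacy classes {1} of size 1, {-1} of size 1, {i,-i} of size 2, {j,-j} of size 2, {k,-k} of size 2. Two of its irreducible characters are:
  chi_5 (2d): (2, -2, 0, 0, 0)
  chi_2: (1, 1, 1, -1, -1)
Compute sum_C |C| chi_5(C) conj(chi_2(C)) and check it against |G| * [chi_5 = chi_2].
Sum = 0; so <chi_5, chi_2> = 0 (distinct irreducibles are orthogonal).

Proof sketch: Compute term by term over conjugacy classes (|C| * chi_5(C) * conj(chi_2(C))):
  1*(2)*conj(1) + 1*(-2)*conj(1) + 2*(0)*conj(1) + 2*(0)*conj(-1) + 2*(0)*conj(-1)
  = (2) + (-2) + (0) + (0) + (0)
  = 0.
Dividing by |G| = 8 gives 0/8 = 0, matching the row-orthogonality relation <chi_5, chi_2> = [chi_5 = chi_2].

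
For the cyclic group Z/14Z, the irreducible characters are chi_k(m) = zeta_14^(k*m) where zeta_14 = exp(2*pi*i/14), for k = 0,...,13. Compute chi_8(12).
chi_8(12) = zeta_14^96 = exp(-2*I*pi/7)

Working: chi_8(12) = zeta_14^(8*12) = zeta_14^96. Since zeta_14^14 = 1, this equals zeta_14^12 = exp(2*pi*i*12/14) = exp(-2*I*pi/7).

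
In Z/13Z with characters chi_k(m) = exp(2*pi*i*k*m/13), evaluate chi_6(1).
chi_6(1) = zeta_13^6 = exp(12*I*pi/13)

Justification: chi_6(1) = zeta_13^(6*1) = zeta_13^6. Since zeta_13^13 = 1, this equals zeta_13^6 = exp(2*pi*i*6/13) = exp(12*I*pi/13).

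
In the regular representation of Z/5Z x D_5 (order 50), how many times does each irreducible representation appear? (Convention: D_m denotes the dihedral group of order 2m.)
Each irreducible V_i of dimension d_i appears with multiplicity d_i, i.e. rho_reg = (direct sum over all irreducibles V_i) d_i V_i. The irreducible dimensions for Z/5Z x D_5 are 1, 1, 1, 1, 1, 1, 1, 1, 1, 1, 2, 2, 2, 2, 2, 2, 2, 2, 2, 2: 10 irreducibles of dimension 1, each with multiplicity 1; 10 irreducibles of dimension 2, each with multiplicity 2. Total dimension 10*1*1 + 10*2*2 = 50 = |G|.

Working: General theorem: in the regular representation of a finite group G, each irreducible appears with multiplicity equal to its dimension. Check: dim(rho_reg) = sum d_i^2 = 1 + 1 + 1 + 1 + 1 + 1 + 1 + 1 + 1 + 1 + 4 + 4 + 4 + 4 + 4 + 4 + 4 + 4 + 4 + 4 = 50 = |G|.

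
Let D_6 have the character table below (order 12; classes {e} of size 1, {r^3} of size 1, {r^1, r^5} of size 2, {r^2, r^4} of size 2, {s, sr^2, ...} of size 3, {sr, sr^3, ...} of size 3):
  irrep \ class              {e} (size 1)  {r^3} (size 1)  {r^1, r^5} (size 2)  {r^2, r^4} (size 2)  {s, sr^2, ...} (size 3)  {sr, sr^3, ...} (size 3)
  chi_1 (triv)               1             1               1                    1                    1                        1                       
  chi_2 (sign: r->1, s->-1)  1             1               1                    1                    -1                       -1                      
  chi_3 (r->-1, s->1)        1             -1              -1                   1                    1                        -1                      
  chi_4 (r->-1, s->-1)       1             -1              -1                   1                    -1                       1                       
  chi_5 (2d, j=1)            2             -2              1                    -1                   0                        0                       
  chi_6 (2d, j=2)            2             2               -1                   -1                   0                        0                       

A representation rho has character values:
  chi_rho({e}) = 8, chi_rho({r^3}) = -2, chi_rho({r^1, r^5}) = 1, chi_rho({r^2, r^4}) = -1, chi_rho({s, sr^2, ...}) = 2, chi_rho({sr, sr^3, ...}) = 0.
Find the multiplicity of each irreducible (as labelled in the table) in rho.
Multiplicities: chi_1: 1, chi_2: 0, chi_3: 1, chi_4: 0, chi_5: 2, chi_6: 1.

Working: Use <chi_rho, chi> = (1/|G|) sum_C |C| * chi_rho(C) * conj(chi(C)) with |G| = 12 for each irreducible chi in the table:
  <chi_rho, chi_1> = (1/12)[1*(8)*conj(1) + 1*(-2)*conj(1) + 2*(1)*conj(1) + 2*(-1)*conj(1) + 3*(2)*conj(1) + 3*(0)*conj(1)]
      = (1/12)[(8) + (-2) + (2) + (-2) + (6) + (0)] = 12/12 = 1
  <chi_rho, chi_2> = (1/12)[1*(8)*conj(1) + 1*(-2)*conj(1) + 2*(1)*conj(1) + 2*(-1)*conj(1) + 3*(2)*conj(-1) + 3*(0)*conj(-1)]
      = (1/12)[(8) + (-2) + (2) + (-2) + (-6) + (0)] = 0/12 = 0
  <chi_rho, chi_3> = (1/12)[1*(8)*conj(1) + 1*(-2)*conj(-1) + 2*(1)*conj(-1) + 2*(-1)*conj(1) + 3*(2)*conj(1) + 3*(0)*conj(-1)]
      = (1/12)[(8) + (2) + (-2) + (-2) + (6) + (0)] = 12/12 = 1
  <chi_rho, chi_4> = (1/12)[1*(8)*conj(1) + 1*(-2)*conj(-1) + 2*(1)*conj(-1) + 2*(-1)*conj(1) + 3*(2)*conj(-1) + 3*(0)*conj(1)]
      = (1/12)[(8) + (2) + (-2) + (-2) + (-6) + (0)] = 0/12 = 0
  <chi_rho, chi_5> = (1/12)[1*(8)*conj(2) + 1*(-2)*conj(-2) + 2*(1)*conj(1) + 2*(-1)*conj(-1) + 3*(2)*conj(0) + 3*(0)*conj(0)]
      = (1/12)[(16) + (4) + (2) + (2) + (0) + (0)] = 24/12 = 2
  <chi_rho, chi_6> = (1/12)[1*(8)*conj(2) + 1*(-2)*conj(2) + 2*(1)*conj(-1) + 2*(-1)*conj(-1) + 3*(2)*conj(0) + 3*(0)*conj(0)]
      = (1/12)[(16) + (-4) + (-2) + (2) + (0) + (0)] = 12/12 = 1
Dimension check: dim(rho) = sum (mult * dim) = 1*1 + 0*1 + 1*1 + 0*1 + 2*2 + 1*2 = 8 = chi_rho(e) = 8.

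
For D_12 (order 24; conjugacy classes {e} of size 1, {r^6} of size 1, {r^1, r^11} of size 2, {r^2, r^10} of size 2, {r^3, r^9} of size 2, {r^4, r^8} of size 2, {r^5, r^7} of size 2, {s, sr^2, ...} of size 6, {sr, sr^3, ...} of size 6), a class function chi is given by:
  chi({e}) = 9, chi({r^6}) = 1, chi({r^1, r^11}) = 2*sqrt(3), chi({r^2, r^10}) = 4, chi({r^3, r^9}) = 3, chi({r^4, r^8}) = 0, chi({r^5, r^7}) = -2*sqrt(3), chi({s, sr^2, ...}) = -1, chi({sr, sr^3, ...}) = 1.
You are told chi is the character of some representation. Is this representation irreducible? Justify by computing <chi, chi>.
Not irreducible (reducible): <chi, chi> = 8 > 1.

Proof sketch: <chi, chi> = (1/|G|) sum_C |C| * |chi(C)|^2 = (1/24)[1*|9|^2 + 1*|1|^2 + 2*|2*sqrt(3)|^2 + 2*|4|^2 + 2*|3|^2 + 2*|0|^2 + 2*|-2*sqrt(3)|^2 + 6*|-1|^2 + 6*|1|^2]
  = (1/24)[(81) + (1) + (24) + (32) + (18) + (0) + (24) + (6) + (6)] = 192/24 = 8.
A character is irreducible iff <chi, chi> = 1, so this representation is reducible.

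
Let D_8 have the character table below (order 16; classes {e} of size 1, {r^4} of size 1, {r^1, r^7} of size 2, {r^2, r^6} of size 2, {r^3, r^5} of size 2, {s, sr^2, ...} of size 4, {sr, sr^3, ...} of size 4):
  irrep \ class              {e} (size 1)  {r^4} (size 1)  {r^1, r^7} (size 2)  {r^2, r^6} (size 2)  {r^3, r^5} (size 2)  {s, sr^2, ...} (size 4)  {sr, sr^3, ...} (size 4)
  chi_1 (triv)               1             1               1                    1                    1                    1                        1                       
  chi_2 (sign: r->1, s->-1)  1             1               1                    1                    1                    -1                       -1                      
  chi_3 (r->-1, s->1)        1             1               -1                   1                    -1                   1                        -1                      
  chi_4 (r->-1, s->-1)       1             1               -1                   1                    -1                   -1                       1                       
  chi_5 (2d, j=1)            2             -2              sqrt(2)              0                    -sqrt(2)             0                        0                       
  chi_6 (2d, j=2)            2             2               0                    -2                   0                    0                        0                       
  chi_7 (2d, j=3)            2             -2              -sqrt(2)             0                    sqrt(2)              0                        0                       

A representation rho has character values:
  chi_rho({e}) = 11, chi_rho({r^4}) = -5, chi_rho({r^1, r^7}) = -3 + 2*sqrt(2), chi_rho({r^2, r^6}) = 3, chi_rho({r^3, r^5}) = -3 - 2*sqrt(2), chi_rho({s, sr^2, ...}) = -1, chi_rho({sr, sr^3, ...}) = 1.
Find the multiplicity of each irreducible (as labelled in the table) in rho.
Multiplicities: chi_1: 0, chi_2: 0, chi_3: 1, chi_4: 2, chi_5: 3, chi_6: 0, chi_7: 1.

Justification: Use <chi_rho, chi> = (1/|G|) sum_C |C| * chi_rho(C) * conj(chi(C)) with |G| = 16 for each irreducible chi in the table:
  <chi_rho, chi_1> = (1/16)[1*(11)*conj(1) + 1*(-5)*conj(1) + 2*(-3 + 2*sqrt(2))*conj(1) + 2*(3)*conj(1) + 2*(-3 - 2*sqrt(2))*conj(1) + 4*(-1)*conj(1) + 4*(1)*conj(1)]
      = (1/16)[(11) + (-5) + (-6 + 4*sqrt(2)) + (6) + (-6 - 4*sqrt(2)) + (-4) + (4)] = 0/16 = 0
  <chi_rho, chi_2> = (1/16)[1*(11)*conj(1) + 1*(-5)*conj(1) + 2*(-3 + 2*sqrt(2))*conj(1) + 2*(3)*conj(1) + 2*(-3 - 2*sqrt(2))*conj(1) + 4*(-1)*conj(-1) + 4*(1)*conj(-1)]
      = (1/16)[(11) + (-5) + (-6 + 4*sqrt(2)) + (6) + (-6 - 4*sqrt(2)) + (4) + (-4)] = 0/16 = 0
  <chi_rho, chi_3> = (1/16)[1*(11)*conj(1) + 1*(-5)*conj(1) + 2*(-3 + 2*sqrt(2))*conj(-1) + 2*(3)*conj(1) + 2*(-3 - 2*sqrt(2))*conj(-1) + 4*(-1)*conj(1) + 4*(1)*conj(-1)]
      = (1/16)[(11) + (-5) + (6 - 4*sqrt(2)) + (6) + (4*sqrt(2) + 6) + (-4) + (-4)] = 16/16 = 1
  <chi_rho, chi_4> = (1/16)[1*(11)*conj(1) + 1*(-5)*conj(1) + 2*(-3 + 2*sqrt(2))*conj(-1) + 2*(3)*conj(1) + 2*(-3 - 2*sqrt(2))*conj(-1) + 4*(-1)*conj(-1) + 4*(1)*conj(1)]
      = (1/16)[(11) + (-5) + (6 - 4*sqrt(2)) + (6) + (4*sqrt(2) + 6) + (4) + (4)] = 32/16 = 2
  <chi_rho, chi_5> = (1/16)[1*(11)*conj(2) + 1*(-5)*conj(-2) + 2*(-3 + 2*sqrt(2))*conj(sqrt(2)) + 2*(3)*conj(0) + 2*(-3 - 2*sqrt(2))*conj(-sqrt(2)) + 4*(-1)*conj(0) + 4*(1)*conj(0)]
      = (1/16)[(22) + (10) + (8 - 6*sqrt(2)) + (0) + (8 + 6*sqrt(2)) + (0) + (0)] = 48/16 = 3
  <chi_rho, chi_6> = (1/16)[1*(11)*conj(2) + 1*(-5)*conj(2) + 2*(-3 + 2*sqrt(2))*conj(0) + 2*(3)*conj(-2) + 2*(-3 - 2*sqrt(2))*conj(0) + 4*(-1)*conj(0) + 4*(1)*conj(0)]
      = (1/16)[(22) + (-10) + (0) + (-12) + (0) + (0) + (0)] = 0/16 = 0
  <chi_rho, chi_7> = (1/16)[1*(11)*conj(2) + 1*(-5)*conj(-2) + 2*(-3 + 2*sqrt(2))*conj(-sqrt(2)) + 2*(3)*conj(0) + 2*(-3 - 2*sqrt(2))*conj(sqrt(2)) + 4*(-1)*conj(0) + 4*(1)*conj(0)]
      = (1/16)[(22) + (10) + (-8 + 6*sqrt(2)) + (0) + (-6*sqrt(2) - 8) + (0) + (0)] = 16/16 = 1
Dimension check: dim(rho) = sum (mult * dim) = 0*1 + 0*1 + 1*1 + 2*1 + 3*2 + 0*2 + 1*2 = 11 = chi_rho(e) = 11.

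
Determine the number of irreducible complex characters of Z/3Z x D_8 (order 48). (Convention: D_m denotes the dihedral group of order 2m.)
21

Reasoning: The number of irreducible complex representations of a finite group equals its number of conjugacy classes. For a direct product, #classes(G x H) = #classes(G) * #classes(H). Z/3Z has 3 classes (abelian), D_8 has 7 classes, so 3 * 7 = 21, so Z/3Z x D_8 (order 48) has exactly 21 irreducible complex representations.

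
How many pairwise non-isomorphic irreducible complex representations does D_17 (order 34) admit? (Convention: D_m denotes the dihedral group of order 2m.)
10

Explanation: The number of irreducible complex representations of a finite group equals its number of conjugacy classes. D_17 has 10 conjugacy classes ((n+3)/2 for n odd), so D_17 (order 34) has exactly 10 irreducible complex representations.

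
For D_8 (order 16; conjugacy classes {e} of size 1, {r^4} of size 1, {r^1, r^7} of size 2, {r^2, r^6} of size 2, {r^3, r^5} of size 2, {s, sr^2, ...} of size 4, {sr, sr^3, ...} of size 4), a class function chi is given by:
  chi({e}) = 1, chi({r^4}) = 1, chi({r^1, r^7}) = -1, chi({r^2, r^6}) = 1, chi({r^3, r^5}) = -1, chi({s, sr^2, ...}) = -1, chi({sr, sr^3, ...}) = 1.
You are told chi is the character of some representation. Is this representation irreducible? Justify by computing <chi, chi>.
Irreducible: <chi, chi> = 1.

Solution. <chi, chi> = (1/|G|) sum_C |C| * |chi(C)|^2 = (1/16)[1*|1|^2 + 1*|1|^2 + 2*|-1|^2 + 2*|1|^2 + 2*|-1|^2 + 4*|-1|^2 + 4*|1|^2]
  = (1/16)[(1) + (1) + (2) + (2) + (2) + (4) + (4)] = 16/16 = 1.
A character is irreducible iff <chi, chi> = 1, so this representation is irreducible.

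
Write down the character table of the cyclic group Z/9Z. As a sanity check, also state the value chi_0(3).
Character table of Z/9Z (irreps indexed chi_0,...,chi_8 with chi_k(m) = zeta_9^(k*m), zeta_9 = exp(2*pi*i/9)):
  irrep \ class  {0} (size 1)  {1} (size 1)    {2} (size 1)    {3} (size 1)    {4} (size 1)    {5} (size 1)    {6} (size 1)    {7} (size 1)    {8} (size 1)  
  chi_0          1             1               1               1               1               1               1               1               1             
  chi_1          1             exp(2*I*pi/9)   exp(4*I*pi/9)   exp(2*I*pi/3)   exp(8*I*pi/9)   exp(-8*I*pi/9)  exp(-2*I*pi/3)  exp(-4*I*pi/9)  exp(-2*I*pi/9)
  chi_2          1             exp(4*I*pi/9)   exp(8*I*pi/9)   exp(-2*I*pi/3)  exp(-2*I*pi/9)  exp(2*I*pi/9)   exp(2*I*pi/3)   exp(-8*I*pi/9)  exp(-4*I*pi/9)
  chi_3          1             exp(2*I*pi/3)   exp(-2*I*pi/3)  1               exp(2*I*pi/3)   exp(-2*I*pi/3)  1               exp(2*I*pi/3)   exp(-2*I*pi/3)
  chi_4          1             exp(8*I*pi/9)   exp(-2*I*pi/9)  exp(2*I*pi/3)   exp(-4*I*pi/9)  exp(4*I*pi/9)   exp(-2*I*pi/3)  exp(2*I*pi/9)   exp(-8*I*pi/9)
  chi_5          1             exp(-8*I*pi/9)  exp(2*I*pi/9)   exp(-2*I*pi/3)  exp(4*I*pi/9)   exp(-4*I*pi/9)  exp(2*I*pi/3)   exp(-2*I*pi/9)  exp(8*I*pi/9) 
  chi_6          1             exp(-2*I*pi/3)  exp(2*I*pi/3)   1               exp(-2*I*pi/3)  exp(2*I*pi/3)   1               exp(-2*I*pi/3)  exp(2*I*pi/3) 
  chi_7          1             exp(-4*I*pi/9)  exp(-8*I*pi/9)  exp(2*I*pi/3)   exp(2*I*pi/9)   exp(-2*I*pi/9)  exp(-2*I*pi/3)  exp(8*I*pi/9)   exp(4*I*pi/9) 
  chi_8          1             exp(-2*I*pi/9)  exp(-4*I*pi/9)  exp(-2*I*pi/3)  exp(-8*I*pi/9)  exp(8*I*pi/9)   exp(2*I*pi/3)   exp(4*I*pi/9)   exp(2*I*pi/9) 

Spot check: chi_0(3) = zeta_9^(0*3) = zeta_9^0 = 1.

Argument: Z/9Z is abelian, so all 9 irreducible complex representations are 1-dimensional. They are given by chi_k(m) = zeta_9^(k*m) for k = 0,...,8. Row orthogonality: sum_m chi_k(m) conj(chi_l(m)) = 9 * [k = l].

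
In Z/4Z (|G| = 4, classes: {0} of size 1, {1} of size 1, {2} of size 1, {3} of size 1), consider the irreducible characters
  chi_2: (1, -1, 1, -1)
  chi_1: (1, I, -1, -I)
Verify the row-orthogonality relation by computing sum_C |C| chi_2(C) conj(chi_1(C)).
Sum = 0; so <chi_2, chi_1> = 0 (distinct irreducibles are orthogonal).

Solution. Compute term by term over conjugacy classes (|C| * chi_2(C) * conj(chi_1(C))):
  1*(1)*conj(1) + 1*(-1)*conj(I) + 1*(1)*conj(-1) + 1*(-1)*conj(-I)
  = (1) + (I) + (-1) + (-I)
  = 0.
(Exp terms are combined using exp(i*s)*conj(exp(i*t)) = exp(i*(s-t)), and sums of them are collapsed using the identity that for every m > 1 the m distinct m-th roots of unity sum to 0, e.g. 1 + exp(2*I*pi/3) + exp(-2*I*pi/3) = 0.)
Dividing by |G| = 4 gives 0/4 = 0, matching the row-orthogonality relation <chi_2, chi_1> = [chi_2 = chi_1].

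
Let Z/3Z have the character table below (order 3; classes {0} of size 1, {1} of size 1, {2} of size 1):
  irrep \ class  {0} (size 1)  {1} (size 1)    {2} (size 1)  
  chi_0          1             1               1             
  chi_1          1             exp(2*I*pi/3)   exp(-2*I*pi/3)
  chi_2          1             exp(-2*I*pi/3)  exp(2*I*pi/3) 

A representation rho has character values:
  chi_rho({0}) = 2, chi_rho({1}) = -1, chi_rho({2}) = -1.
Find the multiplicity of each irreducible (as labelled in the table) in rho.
Multiplicities: chi_0: 0, chi_1: 1, chi_2: 1.

Argument: Use <chi_rho, chi> = (1/|G|) sum_C |C| * chi_rho(C) * conj(chi(C)) with |G| = 3 for each irreducible chi in the table:
  <chi_rho, chi_0> = (1/3)[1*(2)*conj(1) + 1*(-1)*conj(1) + 1*(-1)*conj(1)]
      = (1/3)[(2) + (-1) + (-1)] = 0/3 = 0
  <chi_rho, chi_1> = (1/3)[1*(2)*conj(1) + 1*(-1)*conj(exp(2*I*pi/3)) + 1*(-1)*conj(exp(-2*I*pi/3))]
      = (1/3)[(2) + (1 + exp(2*I*pi/3)) + (1 + exp(-2*I*pi/3))] = 3/3 = 1
  <chi_rho, chi_2> = (1/3)[1*(2)*conj(1) + 1*(-1)*conj(exp(-2*I*pi/3)) + 1*(-1)*conj(exp(2*I*pi/3))]
      = (1/3)[(2) + (1 + exp(-2*I*pi/3)) + (1 + exp(2*I*pi/3))] = 3/3 = 1
(Exp terms are combined using exp(i*s)*conj(exp(i*t)) = exp(i*(s-t)), and sums of them are collapsed using the identity that for every m > 1 the m distinct m-th roots of unity sum to 0, e.g. 1 + exp(2*I*pi/3) + exp(-2*I*pi/3) = 0.)
Dimension check: dim(rho) = sum (mult * dim) = 0*1 + 1*1 + 1*1 = 2 = chi_rho(e) = 2.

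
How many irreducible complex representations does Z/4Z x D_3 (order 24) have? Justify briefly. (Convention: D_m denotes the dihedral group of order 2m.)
12

Explanation: The number of irreducible complex representations of a finite group equals its number of conjugacy classes. For a direct product, #classes(G x H) = #classes(G) * #classes(H). Z/4Z has 4 classes (abelian), D_3 has 3 classes, so 4 * 3 = 12, so Z/4Z x D_3 (order 24) has exactly 12 irreducible complex representations.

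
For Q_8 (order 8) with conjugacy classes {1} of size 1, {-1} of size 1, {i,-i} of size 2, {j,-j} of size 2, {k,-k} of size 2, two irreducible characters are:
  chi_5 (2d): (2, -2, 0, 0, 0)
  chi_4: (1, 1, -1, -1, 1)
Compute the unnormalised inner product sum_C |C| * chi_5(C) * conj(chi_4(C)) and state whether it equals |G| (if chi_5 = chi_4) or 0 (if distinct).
Sum = 0; so <chi_5, chi_4> = 0 (distinct irreducibles are orthogonal).

Proof sketch: Compute term by term over conjugacy classes (|C| * chi_5(C) * conj(chi_4(C))):
  1*(2)*conj(1) + 1*(-2)*conj(1) + 2*(0)*conj(-1) + 2*(0)*conj(-1) + 2*(0)*conj(1)
  = (2) + (-2) + (0) + (0) + (0)
  = 0.
Dividing by |G| = 8 gives 0/8 = 0, matching the row-orthogonality relation <chi_5, chi_4> = [chi_5 = chi_4].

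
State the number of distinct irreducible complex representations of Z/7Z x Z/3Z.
21

Derivation: The number of irreducible complex representations of a finite group equals its number of conjugacy classes. Z/7Z x Z/3Z is abelian of order 21, so every element is its own conjugacy class: 21 classes, so Z/7Z x Z/3Z (order 21) has exactly 21 irreducible complex representations.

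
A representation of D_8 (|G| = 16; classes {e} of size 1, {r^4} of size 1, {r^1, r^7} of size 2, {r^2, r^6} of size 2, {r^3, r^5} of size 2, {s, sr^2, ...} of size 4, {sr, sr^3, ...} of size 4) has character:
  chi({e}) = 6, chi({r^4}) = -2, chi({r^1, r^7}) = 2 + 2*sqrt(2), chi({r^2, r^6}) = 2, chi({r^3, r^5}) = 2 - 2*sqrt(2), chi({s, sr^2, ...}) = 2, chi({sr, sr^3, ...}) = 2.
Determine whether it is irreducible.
Not irreducible (reducible): <chi, chi> = 8 > 1.

Working: <chi, chi> = (1/|G|) sum_C |C| * |chi(C)|^2 = (1/16)[1*|6|^2 + 1*|-2|^2 + 2*|2 + 2*sqrt(2)|^2 + 2*|2|^2 + 2*|2 - 2*sqrt(2)|^2 + 4*|2|^2 + 4*|2|^2]
  = (1/16)[(36) + (4) + (16*sqrt(2) + 24) + (8) + (24 - 16*sqrt(2)) + (16) + (16)] = 128/16 = 8.
A character is irreducible iff <chi, chi> = 1, so this representation is reducible.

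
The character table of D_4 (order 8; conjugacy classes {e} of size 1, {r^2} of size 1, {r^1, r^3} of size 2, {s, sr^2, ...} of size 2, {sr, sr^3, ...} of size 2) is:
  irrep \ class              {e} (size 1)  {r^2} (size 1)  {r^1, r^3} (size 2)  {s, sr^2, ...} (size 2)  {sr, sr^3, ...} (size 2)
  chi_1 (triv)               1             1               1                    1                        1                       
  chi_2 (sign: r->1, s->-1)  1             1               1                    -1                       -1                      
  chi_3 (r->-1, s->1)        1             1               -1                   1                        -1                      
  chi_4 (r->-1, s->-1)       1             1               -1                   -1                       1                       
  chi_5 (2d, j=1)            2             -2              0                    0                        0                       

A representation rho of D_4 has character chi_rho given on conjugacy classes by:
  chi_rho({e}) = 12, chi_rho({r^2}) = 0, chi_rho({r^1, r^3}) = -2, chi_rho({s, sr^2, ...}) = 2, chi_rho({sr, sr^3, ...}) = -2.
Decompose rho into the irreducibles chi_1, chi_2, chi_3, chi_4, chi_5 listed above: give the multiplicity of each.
Multiplicities: chi_1: 1, chi_2: 1, chi_3: 3, chi_4: 1, chi_5: 3.

Derivation: Use <chi_rho, chi> = (1/|G|) sum_C |C| * chi_rho(C) * conj(chi(C)) with |G| = 8 for each irreducible chi in the table:
  <chi_rho, chi_1> = (1/8)[1*(12)*conj(1) + 1*(0)*conj(1) + 2*(-2)*conj(1) + 2*(2)*conj(1) + 2*(-2)*conj(1)]
      = (1/8)[(12) + (0) + (-4) + (4) + (-4)] = 8/8 = 1
  <chi_rho, chi_2> = (1/8)[1*(12)*conj(1) + 1*(0)*conj(1) + 2*(-2)*conj(1) + 2*(2)*conj(-1) + 2*(-2)*conj(-1)]
      = (1/8)[(12) + (0) + (-4) + (-4) + (4)] = 8/8 = 1
  <chi_rho, chi_3> = (1/8)[1*(12)*conj(1) + 1*(0)*conj(1) + 2*(-2)*conj(-1) + 2*(2)*conj(1) + 2*(-2)*conj(-1)]
      = (1/8)[(12) + (0) + (4) + (4) + (4)] = 24/8 = 3
  <chi_rho, chi_4> = (1/8)[1*(12)*conj(1) + 1*(0)*conj(1) + 2*(-2)*conj(-1) + 2*(2)*conj(-1) + 2*(-2)*conj(1)]
      = (1/8)[(12) + (0) + (4) + (-4) + (-4)] = 8/8 = 1
  <chi_rho, chi_5> = (1/8)[1*(12)*conj(2) + 1*(0)*conj(-2) + 2*(-2)*conj(0) + 2*(2)*conj(0) + 2*(-2)*conj(0)]
      = (1/8)[(24) + (0) + (0) + (0) + (0)] = 24/8 = 3
Dimension check: dim(rho) = sum (mult * dim) = 1*1 + 1*1 + 3*1 + 1*1 + 3*2 = 12 = chi_rho(e) = 12.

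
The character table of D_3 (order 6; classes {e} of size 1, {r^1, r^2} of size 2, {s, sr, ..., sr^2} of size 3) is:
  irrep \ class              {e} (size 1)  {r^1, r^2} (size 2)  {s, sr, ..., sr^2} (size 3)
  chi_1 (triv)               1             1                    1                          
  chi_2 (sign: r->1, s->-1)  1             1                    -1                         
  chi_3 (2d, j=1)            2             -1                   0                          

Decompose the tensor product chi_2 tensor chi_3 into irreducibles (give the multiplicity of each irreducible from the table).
chi_2 tensor chi_3 = chi_3 (all other irreducibles have multiplicity 0).

The character of a tensor product is the pointwise product (chi_2 * chi_3)(C) = chi_2(C) * chi_3(C):
  {e}: (1)*(2), {r^1, r^2}: (1)*(-1), {s, sr, ..., sr^2}: (-1)*(0)
so (chi_2 * chi_3) takes values
  {e} -> 2, {r^1, r^2} -> -1, {s, sr, ..., sr^2} -> 0.
Now take the inner product of this character with each irreducible chi from the table, <chi_2*chi_3, chi> = (1/6) sum_C |C| (chi_2*chi_3)(C) conj(chi(C)):
  <chi_2*chi_3, chi_1> = (1/6)[1*(2)*conj(1) + 2*(-1)*conj(1) + 3*(0)*conj(1)]
      = (1/6)[(2) + (-2) + (0)] = 0/6 = 0
  <chi_2*chi_3, chi_2> = (1/6)[1*(2)*conj(1) + 2*(-1)*conj(1) + 3*(0)*conj(-1)]
      = (1/6)[(2) + (-2) + (0)] = 0/6 = 0
  <chi_2*chi_3, chi_3> = (1/6)[1*(2)*conj(2) + 2*(-1)*conj(-1) + 3*(0)*conj(0)]
      = (1/6)[(4) + (2) + (0)] = 6/6 = 1
Hence the multiplicities are chi_3: 1. Dimension check: dim(chi_2)*dim(chi_3) = 1*2 = 2 and sum (mult * dim) = 1*2 = 2.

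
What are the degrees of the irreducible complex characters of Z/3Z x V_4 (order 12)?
Dimensions: 1, 1, 1, 1, 1, 1, 1, 1, 1, 1, 1, 1

Reasoning: There are 12 irreducibles (= number of conjugacy classes). Their dimensions d_i satisfy sum d_i^2 = |G| = 12: 1 + 1 + 1 + 1 + 1 + 1 + 1 + 1 + 1 + 1 + 1 + 1 = 12. (For the product with Z/3Z: each of the 3 1-dim characters of Z/3Z tensors with each irrep of V_4, giving 3 copies of each V_4-dimension.)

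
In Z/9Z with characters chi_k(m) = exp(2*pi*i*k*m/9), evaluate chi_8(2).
chi_8(2) = zeta_9^16 = exp(-4*I*pi/9)

Details: chi_8(2) = zeta_9^(8*2) = zeta_9^16. Since zeta_9^9 = 1, this equals zeta_9^7 = exp(2*pi*i*7/9) = exp(-4*I*pi/9).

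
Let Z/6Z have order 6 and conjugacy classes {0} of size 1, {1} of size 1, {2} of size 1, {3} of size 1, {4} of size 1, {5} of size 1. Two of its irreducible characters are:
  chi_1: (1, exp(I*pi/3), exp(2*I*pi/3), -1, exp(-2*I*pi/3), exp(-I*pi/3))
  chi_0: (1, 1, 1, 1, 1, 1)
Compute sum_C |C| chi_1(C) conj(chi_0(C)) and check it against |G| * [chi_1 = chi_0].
Sum = 0; so <chi_1, chi_0> = 0 (distinct irreducibles are orthogonal).

Proof sketch: Compute term by term over conjugacy classes (|C| * chi_1(C) * conj(chi_0(C))):
  1*(1)*conj(1) + 1*(exp(I*pi/3))*conj(1) + 1*(exp(2*I*pi/3))*conj(1) + 1*(-1)*conj(1) + 1*(exp(-2*I*pi/3))*conj(1) + 1*(exp(-I*pi/3))*conj(1)
  = (1) + (exp(I*pi/3)) + (exp(2*I*pi/3)) + (-1) + (exp(-2*I*pi/3)) + (exp(-I*pi/3))
  = 0.
(Exp terms are combined using exp(i*s)*conj(exp(i*t)) = exp(i*(s-t)), and sums of them are collapsed using the identity that for every m > 1 the m distinct m-th roots of unity sum to 0, e.g. 1 + exp(2*I*pi/3) + exp(-2*I*pi/3) = 0.)
Dividing by |G| = 6 gives 0/6 = 0, matching the row-orthogonality relation <chi_1, chi_0> = [chi_1 = chi_0].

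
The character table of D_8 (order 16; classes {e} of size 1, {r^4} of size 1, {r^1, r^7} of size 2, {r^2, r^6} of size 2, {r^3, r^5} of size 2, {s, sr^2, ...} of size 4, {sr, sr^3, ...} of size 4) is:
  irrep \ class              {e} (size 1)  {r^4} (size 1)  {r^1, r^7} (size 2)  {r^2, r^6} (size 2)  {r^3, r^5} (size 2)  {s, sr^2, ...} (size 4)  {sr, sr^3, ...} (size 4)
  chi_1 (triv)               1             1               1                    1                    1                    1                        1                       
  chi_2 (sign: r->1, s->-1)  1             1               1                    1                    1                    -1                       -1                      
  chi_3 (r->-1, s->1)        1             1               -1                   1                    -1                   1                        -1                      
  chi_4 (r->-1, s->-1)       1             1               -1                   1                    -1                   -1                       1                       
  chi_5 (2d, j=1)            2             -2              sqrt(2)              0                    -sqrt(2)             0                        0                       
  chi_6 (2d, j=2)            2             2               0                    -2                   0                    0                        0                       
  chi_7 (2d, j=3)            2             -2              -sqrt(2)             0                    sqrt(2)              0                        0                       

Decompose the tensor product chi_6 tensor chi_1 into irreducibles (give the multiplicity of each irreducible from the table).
chi_6 tensor chi_1 = chi_6 (all other irreducibles have multiplicity 0).

Reasoning: The character of a tensor product is the pointwise product (chi_6 * chi_1)(C) = chi_6(C) * chi_1(C):
  {e}: (2)*(1), {r^4}: (2)*(1), {r^1, r^7}: (0)*(1), {r^2, r^6}: (-2)*(1), {r^3, r^5}: (0)*(1), {s, sr^2, ...}: (0)*(1), {sr, sr^3, ...}: (0)*(1)
so (chi_6 * chi_1) takes values
  {e} -> 2, {r^4} -> 2, {r^1, r^7} -> 0, {r^2, r^6} -> -2, {r^3, r^5} -> 0, {s, sr^2, ...} -> 0, {sr, sr^3, ...} -> 0.
Now take the inner product of this character with each irreducible chi from the table, <chi_6*chi_1, chi> = (1/16) sum_C |C| (chi_6*chi_1)(C) conj(chi(C)):
  <chi_6*chi_1, chi_1> = (1/16)[1*(2)*conj(1) + 1*(2)*conj(1) + 2*(0)*conj(1) + 2*(-2)*conj(1) + 2*(0)*conj(1) + 4*(0)*conj(1) + 4*(0)*conj(1)]
      = (1/16)[(2) + (2) + (0) + (-4) + (0) + (0) + (0)] = 0/16 = 0
  <chi_6*chi_1, chi_2> = (1/16)[1*(2)*conj(1) + 1*(2)*conj(1) + 2*(0)*conj(1) + 2*(-2)*conj(1) + 2*(0)*conj(1) + 4*(0)*conj(-1) + 4*(0)*conj(-1)]
      = (1/16)[(2) + (2) + (0) + (-4) + (0) + (0) + (0)] = 0/16 = 0
  <chi_6*chi_1, chi_3> = (1/16)[1*(2)*conj(1) + 1*(2)*conj(1) + 2*(0)*conj(-1) + 2*(-2)*conj(1) + 2*(0)*conj(-1) + 4*(0)*conj(1) + 4*(0)*conj(-1)]
      = (1/16)[(2) + (2) + (0) + (-4) + (0) + (0) + (0)] = 0/16 = 0
  <chi_6*chi_1, chi_4> = (1/16)[1*(2)*conj(1) + 1*(2)*conj(1) + 2*(0)*conj(-1) + 2*(-2)*conj(1) + 2*(0)*conj(-1) + 4*(0)*conj(-1) + 4*(0)*conj(1)]
      = (1/16)[(2) + (2) + (0) + (-4) + (0) + (0) + (0)] = 0/16 = 0
  <chi_6*chi_1, chi_5> = (1/16)[1*(2)*conj(2) + 1*(2)*conj(-2) + 2*(0)*conj(sqrt(2)) + 2*(-2)*conj(0) + 2*(0)*conj(-sqrt(2)) + 4*(0)*conj(0) + 4*(0)*conj(0)]
      = (1/16)[(4) + (-4) + (0) + (0) + (0) + (0) + (0)] = 0/16 = 0
  <chi_6*chi_1, chi_6> = (1/16)[1*(2)*conj(2) + 1*(2)*conj(2) + 2*(0)*conj(0) + 2*(-2)*conj(-2) + 2*(0)*conj(0) + 4*(0)*conj(0) + 4*(0)*conj(0)]
      = (1/16)[(4) + (4) + (0) + (8) + (0) + (0) + (0)] = 16/16 = 1
  <chi_6*chi_1, chi_7> = (1/16)[1*(2)*conj(2) + 1*(2)*conj(-2) + 2*(0)*conj(-sqrt(2)) + 2*(-2)*conj(0) + 2*(0)*conj(sqrt(2)) + 4*(0)*conj(0) + 4*(0)*conj(0)]
      = (1/16)[(4) + (-4) + (0) + (0) + (0) + (0) + (0)] = 0/16 = 0
Hence the multiplicities are chi_6: 1. Dimension check: dim(chi_6)*dim(chi_1) = 2*1 = 2 and sum (mult * dim) = 1*2 = 2.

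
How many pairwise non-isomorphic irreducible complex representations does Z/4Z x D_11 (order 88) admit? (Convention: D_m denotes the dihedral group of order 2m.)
28

Derivation: The number of irreducible complex representations of a finite group equals its number of conjugacy classes. For a direct product, #classes(G x H) = #classes(G) * #classes(H). Z/4Z has 4 classes (abelian), D_11 has 7 classes, so 4 * 7 = 28, so Z/4Z x D_11 (order 88) has exactly 28 irreducible complex representations.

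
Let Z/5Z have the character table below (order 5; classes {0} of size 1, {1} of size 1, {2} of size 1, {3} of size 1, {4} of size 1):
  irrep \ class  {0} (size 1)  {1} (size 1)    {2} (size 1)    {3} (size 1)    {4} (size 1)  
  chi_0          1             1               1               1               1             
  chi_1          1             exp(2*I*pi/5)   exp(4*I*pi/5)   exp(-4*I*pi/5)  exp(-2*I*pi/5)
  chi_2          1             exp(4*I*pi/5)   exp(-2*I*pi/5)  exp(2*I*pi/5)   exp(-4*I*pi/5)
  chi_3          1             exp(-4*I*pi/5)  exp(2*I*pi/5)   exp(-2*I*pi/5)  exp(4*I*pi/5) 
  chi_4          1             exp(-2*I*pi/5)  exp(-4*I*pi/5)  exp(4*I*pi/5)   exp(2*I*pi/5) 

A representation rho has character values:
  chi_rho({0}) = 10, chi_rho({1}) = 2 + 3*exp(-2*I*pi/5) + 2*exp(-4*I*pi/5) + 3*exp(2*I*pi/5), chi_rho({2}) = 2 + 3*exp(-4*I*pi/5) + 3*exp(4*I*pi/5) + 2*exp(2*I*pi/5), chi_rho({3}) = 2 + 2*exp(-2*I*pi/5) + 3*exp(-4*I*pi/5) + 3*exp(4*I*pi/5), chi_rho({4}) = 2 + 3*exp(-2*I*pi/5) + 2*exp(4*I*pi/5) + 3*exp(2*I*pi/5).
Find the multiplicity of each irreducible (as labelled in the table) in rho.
Multiplicities: chi_0: 2, chi_1: 3, chi_2: 0, chi_3: 2, chi_4: 3.

Justification: Use <chi_rho, chi> = (1/|G|) sum_C |C| * chi_rho(C) * conj(chi(C)) with |G| = 5 for each irreducible chi in the table:
  <chi_rho, chi_0> = (1/5)[1*(10)*conj(1) + 1*(2 + 3*exp(-2*I*pi/5) + 2*exp(-4*I*pi/5) + 3*exp(2*I*pi/5))*conj(1) + 1*(2 + 3*exp(-4*I*pi/5) + 3*exp(4*I*pi/5) + 2*exp(2*I*pi/5))*conj(1) + 1*(2 + 2*exp(-2*I*pi/5) + 3*exp(-4*I*pi/5) + 3*exp(4*I*pi/5))*conj(1) + 1*(2 + 3*exp(-2*I*pi/5) + 2*exp(4*I*pi/5) + 3*exp(2*I*pi/5))*conj(1)]
      = (1/5)[(10) + (2 + 3*exp(-2*I*pi/5) + 2*exp(-4*I*pi/5) + 3*exp(2*I*pi/5)) + (2 + 3*exp(-4*I*pi/5) + 3*exp(4*I*pi/5) + 2*exp(2*I*pi/5)) + (2 + 2*exp(-2*I*pi/5) + 3*exp(-4*I*pi/5) + 3*exp(4*I*pi/5)) + (2 + 3*exp(-2*I*pi/5) + 2*exp(4*I*pi/5) + 3*exp(2*I*pi/5))] = 10/5 = 2
  <chi_rho, chi_1> = (1/5)[1*(10)*conj(1) + 1*(2 + 3*exp(-2*I*pi/5) + 2*exp(-4*I*pi/5) + 3*exp(2*I*pi/5))*conj(exp(2*I*pi/5)) + 1*(2 + 3*exp(-4*I*pi/5) + 3*exp(4*I*pi/5) + 2*exp(2*I*pi/5))*conj(exp(4*I*pi/5)) + 1*(2 + 2*exp(-2*I*pi/5) + 3*exp(-4*I*pi/5) + 3*exp(4*I*pi/5))*conj(exp(-4*I*pi/5)) + 1*(2 + 3*exp(-2*I*pi/5) + 2*exp(4*I*pi/5) + 3*exp(2*I*pi/5))*conj(exp(-2*I*pi/5))]
      = (1/5)[(10) + (3 + 2*exp(-2*I*pi/5) + 3*exp(-4*I*pi/5) + 2*exp(4*I*pi/5)) + (3 + 2*exp(-2*I*pi/5) + 2*exp(-4*I*pi/5) + 3*exp(2*I*pi/5)) + (3 + 3*exp(-2*I*pi/5) + 2*exp(4*I*pi/5) + 2*exp(2*I*pi/5)) + (3 + 2*exp(-4*I*pi/5) + 3*exp(4*I*pi/5) + 2*exp(2*I*pi/5))] = 15/5 = 3
  <chi_rho, chi_2> = (1/5)[1*(10)*conj(1) + 1*(2 + 3*exp(-2*I*pi/5) + 2*exp(-4*I*pi/5) + 3*exp(2*I*pi/5))*conj(exp(4*I*pi/5)) + 1*(2 + 3*exp(-4*I*pi/5) + 3*exp(4*I*pi/5) + 2*exp(2*I*pi/5))*conj(exp(-2*I*pi/5)) + 1*(2 + 2*exp(-2*I*pi/5) + 3*exp(-4*I*pi/5) + 3*exp(4*I*pi/5))*conj(exp(2*I*pi/5)) + 1*(2 + 3*exp(-2*I*pi/5) + 2*exp(4*I*pi/5) + 3*exp(2*I*pi/5))*conj(exp(-4*I*pi/5))]
      = (1/5)[(10) + (3*exp(-2*I*pi/5) + 2*exp(-4*I*pi/5) + 3*exp(4*I*pi/5) + 2*exp(2*I*pi/5)) + (3*exp(-2*I*pi/5) + 3*exp(-4*I*pi/5) + 2*exp(4*I*pi/5) + 2*exp(2*I*pi/5)) + (2*exp(-2*I*pi/5) + 2*exp(-4*I*pi/5) + 3*exp(4*I*pi/5) + 3*exp(2*I*pi/5)) + (2*exp(-2*I*pi/5) + 3*exp(-4*I*pi/5) + 2*exp(4*I*pi/5) + 3*exp(2*I*pi/5))] = 0/5 = 0
  <chi_rho, chi_3> = (1/5)[1*(10)*conj(1) + 1*(2 + 3*exp(-2*I*pi/5) + 2*exp(-4*I*pi/5) + 3*exp(2*I*pi/5))*conj(exp(-4*I*pi/5)) + 1*(2 + 3*exp(-4*I*pi/5) + 3*exp(4*I*pi/5) + 2*exp(2*I*pi/5))*conj(exp(2*I*pi/5)) + 1*(2 + 2*exp(-2*I*pi/5) + 3*exp(-4*I*pi/5) + 3*exp(4*I*pi/5))*conj(exp(-2*I*pi/5)) + 1*(2 + 3*exp(-2*I*pi/5) + 2*exp(4*I*pi/5) + 3*exp(2*I*pi/5))*conj(exp(4*I*pi/5))]
      = (1/5)[(10) + (2 + 3*exp(-4*I*pi/5) + 2*exp(4*I*pi/5) + 3*exp(2*I*pi/5)) + (2 + 2*exp(-2*I*pi/5) + 3*exp(4*I*pi/5) + 3*exp(2*I*pi/5)) + (2 + 3*exp(-2*I*pi/5) + 3*exp(-4*I*pi/5) + 2*exp(2*I*pi/5)) + (2 + 3*exp(-2*I*pi/5) + 2*exp(-4*I*pi/5) + 3*exp(4*I*pi/5))] = 10/5 = 2
  <chi_rho, chi_4> = (1/5)[1*(10)*conj(1) + 1*(2 + 3*exp(-2*I*pi/5) + 2*exp(-4*I*pi/5) + 3*exp(2*I*pi/5))*conj(exp(-2*I*pi/5)) + 1*(2 + 3*exp(-4*I*pi/5) + 3*exp(4*I*pi/5) + 2*exp(2*I*pi/5))*conj(exp(-4*I*pi/5)) + 1*(2 + 2*exp(-2*I*pi/5) + 3*exp(-4*I*pi/5) + 3*exp(4*I*pi/5))*conj(exp(4*I*pi/5)) + 1*(2 + 3*exp(-2*I*pi/5) + 2*exp(4*I*pi/5) + 3*exp(2*I*pi/5))*conj(exp(2*I*pi/5))]
      = (1/5)[(10) + (3 + 2*exp(-2*I*pi/5) + 3*exp(4*I*pi/5) + 2*exp(2*I*pi/5)) + (3 + 3*exp(-2*I*pi/5) + 2*exp(-4*I*pi/5) + 2*exp(4*I*pi/5)) + (3 + 2*exp(-4*I*pi/5) + 2*exp(4*I*pi/5) + 3*exp(2*I*pi/5)) + (3 + 2*exp(-2*I*pi/5) + 3*exp(-4*I*pi/5) + 2*exp(2*I*pi/5))] = 15/5 = 3
(Exp terms are combined using exp(i*s)*conj(exp(i*t)) = exp(i*(s-t)), and sums of them are collapsed using the identity that for every m > 1 the m distinct m-th roots of unity sum to 0, e.g. 1 + exp(2*I*pi/3) + exp(-2*I*pi/3) = 0.)
Dimension check: dim(rho) = sum (mult * dim) = 2*1 + 3*1 + 0*1 + 2*1 + 3*1 = 10 = chi_rho(e) = 10.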